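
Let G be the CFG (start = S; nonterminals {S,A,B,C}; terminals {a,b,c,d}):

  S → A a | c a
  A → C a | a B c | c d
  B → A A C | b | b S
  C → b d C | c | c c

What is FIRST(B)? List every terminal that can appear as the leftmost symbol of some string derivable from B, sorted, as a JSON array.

Compute FIRST by fixpoint:
round 1:
  A via A→a B c: +{a}
  A via A→c d: +{c}
  B via B→A A C: +{a,c}
  B via B→b: +{b}
  C via C→b d C: +{b}
  C via C→c: +{c}
  S via S→A a: +{a,c}
  S: {a,c}  A: {a,c}  B: {a,b,c}  C: {b,c}
round 2:
  A via A→C a: +{b}
  S via S→A a: +{b}
  S: {a,b,c}  A: {a,b,c}  B: {a,b,c}  C: {b,c}
round 3: — fixpoint
  S: {a,b,c}  A: {a,b,c}  B: {a,b,c}  C: {b,c}

FIRST(B) = ["a", "b", "c"]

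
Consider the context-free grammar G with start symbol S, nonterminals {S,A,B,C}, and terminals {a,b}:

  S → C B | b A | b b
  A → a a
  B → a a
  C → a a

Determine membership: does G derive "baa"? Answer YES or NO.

CNF form of G:
  S -> C B | T1 A | T1 T1
  A -> T0 T0
  B -> T0 T0
  C -> T0 T0
  T0 -> a
  T1 -> b

Fill CYK table bottom-up:
  T[0,0] 'b' = {T1}  orig:{}
  T[1,1] 'a' = {T0}  orig:{}
  T[2,2] 'a' = {T0}  orig:{}
  T[0,1] 'ba' = ∅
  T[1,2] 'aa' = {A,B,C}
  T[0,2] 'baa' = {S}

S ∈ T[0,2] ⇒ YES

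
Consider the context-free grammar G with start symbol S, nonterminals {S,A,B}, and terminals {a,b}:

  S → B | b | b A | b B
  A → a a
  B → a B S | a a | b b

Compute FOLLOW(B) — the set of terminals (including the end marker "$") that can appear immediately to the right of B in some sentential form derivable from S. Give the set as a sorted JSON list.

FIRST iteration:
iter 1:
  A via A→a a: +{a}
  B via B→a B S: +{a}
  B via B→b b: +{b}
  S via S→B: +{a,b}
  S: {a,b}  A: {a}  B: {a,b}
iter 2: done
  S: {a,b}  A: {a}  B: {a,b}

FOLLOW iteration:
seed FOLLOW(S) with $
[1]
  B→a B S: FOLLOW(B) ⊇ FIRST(S) = {a,b}; new: +{a,b}
  B→a B S: FOLLOW(S) ⊇ FOLLOW(B) ⊇ {a,b}; new: +{a,b}
  S→B: FOLLOW(B) ⊇ FOLLOW(S) ⊇ {$,a,b}; new: +{$}
  S→b A: FOLLOW(A) ⊇ FOLLOW(S) ⊇ {$,a,b}; new: +{$,a,b}
  S: {$,a,b}  A: {$,a,b}  B: {$,a,b}
[2] done
  S: {$,a,b}  A: {$,a,b}  B: {$,a,b}

FOLLOW(B) = ["$", "a", "b"]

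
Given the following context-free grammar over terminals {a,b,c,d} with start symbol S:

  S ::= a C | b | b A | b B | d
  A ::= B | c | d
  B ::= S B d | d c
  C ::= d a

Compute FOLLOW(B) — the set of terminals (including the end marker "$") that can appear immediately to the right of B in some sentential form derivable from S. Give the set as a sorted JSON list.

FIRST iteration:
[1]
  A via A→c: +{c}
  A via A→d: +{d}
  B via B→d c: +{d}
  C via C→d a: +{d}
  S via S→a C: +{a}
  S via S→b: +{b}
  S via S→d: +{d}
  FIRST(S)={a,b,d}  FIRST(A)={c,d}  FIRST(B)={d}  FIRST(C)={d}
[2]
  B via B→S B d: +{a,b}
  FIRST(S)={a,b,d}  FIRST(A)={c,d}  FIRST(B)={a,b,d}  FIRST(C)={d}
[3]
  A via A→B: +{a,b}
  FIRST(S)={a,b,d}  FIRST(A)={a,b,c,d}  FIRST(B)={a,b,d}  FIRST(C)={d}
[4] — fixpoint
  FIRST(S)={a,b,d}  FIRST(A)={a,b,c,d}  FIRST(B)={a,b,d}  FIRST(C)={d}

Compute FOLLOW by fixpoint:
initialize: $ ∈ FOLLOW(S)
iter 1:
  B→S B d: FOLLOW(S) ⊇ FIRST(B) = {a,b,d}; new: +{a,b,d}
  B→S B d: FOLLOW(B) ⊇ FIRST(d) = {d}; new: +{d}
  S→a C: FOLLOW(C) ⊇ FOLLOW(S) ⊇ {$,a,b,d}; new: +{$,a,b,d}
  S→b A: FOLLOW(A) ⊇ FOLLOW(S) ⊇ {$,a,b,d}; new: +{$,a,b,d}
  S→b B: FOLLOW(B) ⊇ FOLLOW(S) ⊇ {$,a,b,d}; new: +{$,a,b}
  FOLLOW(S)={$,a,b,d}  FOLLOW(A)={$,a,b,d}  FOLLOW(B)={$,a,b,d}  FOLLOW(C)={$,a,b,d}
iter 2: (stable)
  FOLLOW(S)={$,a,b,d}  FOLLOW(A)={$,a,b,d}  FOLLOW(B)={$,a,b,d}  FOLLOW(C)={$,a,b,d}

FOLLOW(B) = ["$", "a", "b", "d"]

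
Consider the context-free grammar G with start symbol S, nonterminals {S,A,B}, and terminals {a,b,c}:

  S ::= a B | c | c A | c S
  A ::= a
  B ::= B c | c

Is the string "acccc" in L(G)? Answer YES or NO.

CNF form of G:
  S -> T0 A | T0 S | T1 B | c
  A -> a
  B -> B T0 | c
  T0 -> c
  T1 -> a

CYK fill:
  cell(0,0) a: {A,T1}  orig:{A}
  cell(1,1) c: {B,S,T0}  orig:{B,S}
  cell(2,2) c: {B,S,T0}  orig:{B,S}
  cell(3,3) c: {B,S,T0}  orig:{B,S}
  cell(4,4) c: {B,S,T0}  orig:{B,S}
  cell(0,1) ac: {S}
  cell(1,2) cc: {B,S}
  cell(2,3) cc: {B,S}
  cell(3,4) cc: {B,S}
  cell(0,2) acc: {S}
  cell(1,3) ccc: {B,S}
  cell(2,4) ccc: {B,S}
  cell(0,3) accc: {S}
  cell(1,4) cccc: {B,S}
  cell(0,4) acccc: {S}

S ∈ T[0,4] ⇒ YES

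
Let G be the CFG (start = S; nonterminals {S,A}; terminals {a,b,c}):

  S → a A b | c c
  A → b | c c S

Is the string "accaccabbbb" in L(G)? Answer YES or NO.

CNF form of G:
  S -> T0 T0 | T1 X4
  A -> T0 X3 | b
  T0 -> c
  T1 -> a
  T2 -> b
  X3 -> T0 S
  X4 -> A T2

CYK fill:
  cell(0,0) a: {T1}  orig:{}
  cell(1,1) c: {T0}  orig:{}
  cell(2,2) c: {T0}  orig:{}
  cell(3,3) a: {T1}  orig:{}
  cell(4,4) c: {T0}  orig:{}
  cell(5,5) c: {T0}  orig:{}
  cell(6,6) a: {T1}  orig:{}
  cell(7,7) b: {A,T2}  orig:{A}
  cell(8,8) b: {A,T2}  orig:{A}
  cell(9,9) b: {A,T2}  orig:{A}
  cell(10,10) b: {A,T2}  orig:{A}
  cell(0,1) ac: ∅
  cell(1,2) cc: {S}
  cell(2,3) ca: ∅
  cell(3,4) ac: ∅
  cell(4,5) cc: {S}
  cell(5,6) ca: ∅
  cell(6,7) ab: ∅
  cell(7,8) bb: {X4}  orig:{}
  cell(8,9) bb: {X4}  orig:{}
  cell(9,10) bb: {X4}  orig:{}
  cell(0,2) acc: ∅
  cell(1,3) cca: ∅
  cell(2,4) cac: ∅
  cell(3,5) acc: ∅
  cell(4,6) cca: ∅
  cell(5,7) cab: ∅
  cell(6,8) abb: {S}
  cell(7,9) bbb: ∅
  cell(8,10) bbb: ∅
  cell(0,3) acca: ∅
  cell(1,4) ccac: ∅
  cell(2,5) cacc: ∅
  cell(3,6) acca: ∅
  cell(4,7) ccab: ∅
  cell(5,8) cabb: {X3}  orig:{}
  cell(6,9) abbb: ∅
  cell(7,10) bbbb: ∅
  cell(0,4) accac: ∅
  cell(1,5) ccacc: ∅
  cell(2,6) cacca: ∅
  cell(3,7) accab: ∅
  cell(4,8) ccabb: {A}
  cell(5,9) cabbb: ∅
  cell(6,10) abbbb: ∅
  cell(0,5) accacc: ∅
  cell(1,6) ccacca: ∅
  cell(2,7) caccab: ∅
  cell(3,8) accabb: ∅
  cell(4,9) ccabbb: {X4}  orig:{}
  cell(5,10) cabbbb: ∅
  cell(0,6) accacca: ∅
  cell(1,7) ccaccab: ∅
  cell(2,8) caccabb: ∅
  cell(3,9) accabbb: {S}
  cell(4,10) ccabbbb: ∅
  cell(0,7) accaccab: ∅
  cell(1,8) ccaccabb: ∅
  cell(2,9) caccabbb: {X3}  orig:{}
  cell(3,10) accabbbb: ∅
  cell(0,8) accaccabb: ∅
  cell(1,9) ccaccabbb: {A}
  cell(2,10) caccabbbb: ∅
  cell(0,9) accaccabbb: ∅
  cell(1,10) ccaccabbbb: {X4}  orig:{}
  cell(0,10) accaccabbbb: {S}

S ∈ T[0,10] ⇒ YES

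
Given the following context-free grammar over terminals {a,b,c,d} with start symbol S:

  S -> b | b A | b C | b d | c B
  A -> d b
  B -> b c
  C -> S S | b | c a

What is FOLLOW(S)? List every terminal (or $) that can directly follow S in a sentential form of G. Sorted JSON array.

FIRST sets, iterate to fixpoint:
round 1:
  A via A→d b: +{d}
  B via B→b c: +{b}
  C via C→b: +{b}
  C via C→c a: +{c}
  S via S→b: +{b}
  S via S→c B: +{c}
  S: {b,c}  A: {d}  B: {b}  C: {b,c}
round 2: (stable)
  S: {b,c}  A: {d}  B: {b}  C: {b,c}

FOLLOW iteration:
FOLLOW(S) := {$}
[1]
  C→S S: FOLLOW(S) ⊇ FIRST(S) = {b,c}; new: +{b,c}
  S→b A: FOLLOW(A) ⊇ FOLLOW(S) ⊇ {$,b,c}; new: +{$,b,c}
  S→b C: FOLLOW(C) ⊇ FOLLOW(S) ⊇ {$,b,c}; new: +{$,b,c}
  S→c B: FOLLOW(B) ⊇ FOLLOW(S) ⊇ {$,b,c}; new: +{$,b,c}
  FOLLOW(S)={$,b,c}  FOLLOW(A)={$,b,c}  FOLLOW(B)={$,b,c}  FOLLOW(C)={$,b,c}
[2] — fixpoint
  FOLLOW(S)={$,b,c}  FOLLOW(A)={$,b,c}  FOLLOW(B)={$,b,c}  FOLLOW(C)={$,b,c}

FOLLOW(S) = ["$", "b", "c"]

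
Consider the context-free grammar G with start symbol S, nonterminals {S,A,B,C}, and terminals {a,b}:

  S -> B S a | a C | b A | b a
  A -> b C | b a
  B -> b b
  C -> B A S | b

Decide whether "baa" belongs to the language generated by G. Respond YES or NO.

Convert to CNF:
  S -> B X3 | T0 A | T0 T1 | T1 C
  A -> T0 C | T0 T1
  B -> T0 T0
  C -> B X2 | b
  T0 -> b
  T1 -> a
  X2 -> A S
  X3 -> S T1

CYK table (by increasing span):
  [0..0]={C,T0}  "b"  orig:{C}
  [1..1]={T1}  "a"  orig:{}
  [2..2]={T1}  "a"  orig:{}
  [0..1]={A,S}  "ba"
  [1..2]=∅  "aa"
  [0..2]={X3}  "baa"  orig:{}

S ∉ T[0,2] ⇒ NO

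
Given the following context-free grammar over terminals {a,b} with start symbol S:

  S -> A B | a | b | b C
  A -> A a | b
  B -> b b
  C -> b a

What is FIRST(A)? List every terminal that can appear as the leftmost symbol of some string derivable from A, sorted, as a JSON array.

FIRST iteration:
round 1:
  A via A→b: +{b}
  B via B→b b: +{b}
  C via C→b a: +{b}
  S via S→A B: +{b}
  S via S→a: +{a}
  FIRST[S]={a,b}  FIRST[A]={b}  FIRST[B]={b}  FIRST[C]={b}
round 2: — fixpoint
  FIRST[S]={a,b}  FIRST[A]={b}  FIRST[B]={b}  FIRST[C]={b}

FIRST(A) = ["b"]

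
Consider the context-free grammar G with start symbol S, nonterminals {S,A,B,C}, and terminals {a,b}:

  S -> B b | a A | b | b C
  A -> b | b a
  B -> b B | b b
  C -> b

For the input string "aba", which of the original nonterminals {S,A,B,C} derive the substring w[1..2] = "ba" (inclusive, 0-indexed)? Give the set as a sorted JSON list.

CNF form of G:
  S -> B T0 | T0 C | T1 A | b
  A -> T0 T1 | b
  B -> T0 B | T0 T0
  C -> b
  T0 -> b
  T1 -> a

CYK fill (cells [i..j] with 1 ≤ i ≤ j ≤ 2 only):
  [1..1]={A,C,S,T0}  "b"  orig:{A,C,S}
  [2..2]={T1}  "a"  orig:{}
  [1..2]={A}  "ba"

Original NTs in T[1,2] deriving "ba": ["A"]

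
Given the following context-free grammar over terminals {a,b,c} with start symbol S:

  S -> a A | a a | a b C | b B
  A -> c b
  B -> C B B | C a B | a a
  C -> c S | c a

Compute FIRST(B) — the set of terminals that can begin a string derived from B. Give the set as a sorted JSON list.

FIRST sets, iterate to fixpoint:
[1]
  A via A→c b: +{c}
  B via B→a a: +{a}
  C via C→c S: +{c}
  S via S→a A: +{a}
  S via S→b B: +{b}
  FIRST[S]={a,b}  FIRST[A]={c}  FIRST[B]={a}  FIRST[C]={c}
[2]
  B via B→C B B: +{c}
  FIRST[S]={a,b}  FIRST[A]={c}  FIRST[B]={a,c}  FIRST[C]={c}
[3] (no change)
  FIRST[S]={a,b}  FIRST[A]={c}  FIRST[B]={a,c}  FIRST[C]={c}

FIRST(B) = ["a", "c"]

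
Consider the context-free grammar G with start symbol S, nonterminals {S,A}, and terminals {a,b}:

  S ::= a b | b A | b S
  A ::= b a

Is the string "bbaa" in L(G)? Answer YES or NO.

CNF form of G:
  S -> T0 A | T0 S | T1 T0
  A -> T0 T1
  T0 -> b
  T1 -> a

CYK table (by increasing span):
  cell(0,0) b: {T0}  orig:{}
  cell(1,1) b: {T0}  orig:{}
  cell(2,2) a: {T1}  orig:{}
  cell(3,3) a: {T1}  orig:{}
  cell(0,1) bb: ∅
  cell(1,2) ba: {A}
  cell(2,3) aa: ∅
  cell(0,2) bba: {S}
  cell(1,3) baa: ∅
  cell(0,3) bbaa: ∅

S ∉ T[0,3] ⇒ NO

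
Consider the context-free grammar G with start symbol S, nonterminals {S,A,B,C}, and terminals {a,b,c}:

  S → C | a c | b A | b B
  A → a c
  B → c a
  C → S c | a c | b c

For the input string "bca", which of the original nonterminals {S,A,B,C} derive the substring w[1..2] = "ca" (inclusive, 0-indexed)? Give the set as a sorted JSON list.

Convert to CNF:
  S -> S T1 | T0 T1 | T2 A | T2 B | T2 T1
  A -> T0 T1
  B -> T1 T0
  C -> S T1 | T0 T1 | T2 T1
  T0 -> a
  T1 -> c
  T2 -> b

CYK fill, restricted to cells inside w[1..2]:
  cell(1,1) c: {T1}  orig:{}
  cell(2,2) a: {T0}  orig:{}
  cell(1,2) ca: {B}

Original NTs in T[1,2] deriving "ca": ["B"]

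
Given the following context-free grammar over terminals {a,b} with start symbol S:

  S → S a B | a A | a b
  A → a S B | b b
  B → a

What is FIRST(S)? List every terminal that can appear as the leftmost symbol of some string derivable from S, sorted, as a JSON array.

Compute FIRST by fixpoint:
round 1:
  A via A→a S B: +{a}
  A via A→b b: +{b}
  B via B→a: +{a}
  S via S→a A: +{a}
  FIRST(S)={a}  FIRST(A)={a,b}  FIRST(B)={a}
round 2: done
  FIRST(S)={a}  FIRST(A)={a,b}  FIRST(B)={a}

FIRST(S) = ["a"]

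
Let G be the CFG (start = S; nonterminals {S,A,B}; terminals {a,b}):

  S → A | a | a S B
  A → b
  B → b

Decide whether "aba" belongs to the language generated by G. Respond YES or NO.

CNF form of G:
  S -> T0 X1 | a | b
  A -> b
  B -> b
  T0 -> a
  X1 -> S B

Fill CYK table bottom-up:
  T[0,0] 'a' = {S,T0}  orig:{S}
  T[1,1] 'b' = {A,B,S}
  T[2,2] 'a' = {S,T0}  orig:{S}
  T[0,1] 'ab' = {X1}  orig:{}
  T[1,2] 'ba' = ∅
  T[0,2] 'aba' = ∅

S ∉ T[0,2] ⇒ NO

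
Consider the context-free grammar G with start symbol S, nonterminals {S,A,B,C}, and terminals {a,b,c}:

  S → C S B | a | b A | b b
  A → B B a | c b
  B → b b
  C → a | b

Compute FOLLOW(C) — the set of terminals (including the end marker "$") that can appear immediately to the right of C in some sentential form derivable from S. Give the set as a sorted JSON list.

FIRST sets, iterate to fixpoint:
[1]
  A via A→c b: +{c}
  B via B→b b: +{b}
  C via C→a: +{a}
  C via C→b: +{b}
  S via S→C S B: +{a,b}
  FIRST[S]={a,b}  FIRST[A]={c}  FIRST[B]={b}  FIRST[C]={a,b}
[2]
  A via A→B B a: +{b}
  FIRST[S]={a,b}  FIRST[A]={b,c}  FIRST[B]={b}  FIRST[C]={a,b}
[3] (stable)
  FIRST[S]={a,b}  FIRST[A]={b,c}  FIRST[B]={b}  FIRST[C]={a,b}

Compute FOLLOW by fixpoint:
initialize: $ ∈ FOLLOW(S)
[1]
  A→B B a: FOLLOW(B) ⊇ FIRST(B) = {b}; new: +{b}
  A→B B a: FOLLOW(B) ⊇ FIRST(a) = {a}; new: +{a}
  S→C S B: FOLLOW(C) ⊇ FIRST(S) = {a,b}; new: +{a,b}
  S→C S B: FOLLOW(S) ⊇ FIRST(B) = {b}; new: +{b}
  S→C S B: FOLLOW(B) ⊇ FOLLOW(S) ⊇ {$,b}; new: +{$}
  S→b A: FOLLOW(A) ⊇ FOLLOW(S) ⊇ {$,b}; new: +{$,b}
  S: {$,b}  A: {$,b}  B: {$,a,b}  C: {a,b}
[2] — fixpoint
  S: {$,b}  A: {$,b}  B: {$,a,b}  C: {a,b}

FOLLOW(C) = ["a", "b"]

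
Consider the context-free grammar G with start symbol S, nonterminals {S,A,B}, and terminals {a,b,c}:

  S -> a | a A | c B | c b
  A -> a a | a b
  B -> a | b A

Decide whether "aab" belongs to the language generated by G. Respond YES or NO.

Convert to CNF:
  S -> T0 A | T2 B | T2 T1 | a
  A -> T0 T0 | T0 T1
  B -> T1 A | a
  T0 -> a
  T1 -> b
  T2 -> c

CYK table (by increasing span):
  T[0,0] 'a' = {B,S,T0}  orig:{B,S}
  T[1,1] 'a' = {B,S,T0}  orig:{B,S}
  T[2,2] 'b' = {T1}  orig:{}
  T[0,1] 'aa' = {A}
  T[1,2] 'ab' = {A}
  T[0,2] 'aab' = {S}

S ∈ T[0,2] ⇒ YES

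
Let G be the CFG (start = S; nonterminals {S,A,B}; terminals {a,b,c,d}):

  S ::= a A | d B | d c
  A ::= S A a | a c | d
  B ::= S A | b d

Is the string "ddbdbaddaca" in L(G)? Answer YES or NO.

Convert to CNF:
  S -> T0 A | T3 B | T3 T1
  A -> S X4 | T0 T1 | d
  B -> S A | T2 T3
  T0 -> a
  T1 -> c
  T2 -> b
  T3 -> d
  X4 -> A T0

CYK fill:
  T[0,0] 'd' = {A,T3}  orig:{A}
  T[1,1] 'd' = {A,T3}  orig:{A}
  T[2,2] 'b' = {T2}  orig:{}
  T[3,3] 'd' = {A,T3}  orig:{A}
  T[4,4] 'b' = {T2}  orig:{}
  T[5,5] 'a' = {T0}  orig:{}
  T[6,6] 'd' = {A,T3}  orig:{A}
  T[7,7] 'd' = {A,T3}  orig:{A}
  T[8,8] 'a' = {T0}  orig:{}
  T[9,9] 'c' = {T1}  orig:{}
  T[10,10] 'a' = {T0}  orig:{}
  T[0,1] 'dd' = ∅
  T[1,2] 'db' = ∅
  T[2,3] 'bd' = {B}
  T[3,4] 'db' = ∅
  T[4,5] 'ba' = ∅
  T[5,6] 'ad' = {S}
  T[6,7] 'dd' = ∅
  T[7,8] 'da' = {X4}  orig:{}
  T[8,9] 'ac' = {A}
  T[9,10] 'ca' = ∅
  T[0,2] 'ddb' = ∅
  T[1,3] 'dbd' = {S}
  T[2,4] 'bdb' = ∅
  T[3,5] 'dba' = ∅
  T[4,6] 'bad' = ∅
  T[5,7] 'add' = {B}
  T[6,8] 'dda' = ∅
  T[7,9] 'dac' = ∅
  T[8,10] 'aca' = {X4}  orig:{}
  T[0,3] 'ddbd' = ∅
  T[1,4] 'dbdb' = ∅
  T[2,5] 'bdba' = ∅
  T[3,6] 'dbad' = ∅
  T[4,7] 'badd' = ∅
  T[5,8] 'adda' = {A}
  T[6,9] 'ddac' = ∅
  T[7,10] 'daca' = ∅
  T[0,4] 'ddbdb' = ∅
  T[1,5] 'dbdba' = ∅
  T[2,6] 'bdbad' = ∅
  T[3,7] 'dbadd' = ∅
  T[4,8] 'badda' = ∅
  T[5,9] 'addac' = ∅
  T[6,10] 'ddaca' = ∅
  T[0,5] 'ddbdba' = ∅
  T[1,6] 'dbdbad' = ∅
  T[2,7] 'bdbadd' = ∅
  T[3,8] 'dbadda' = ∅
  T[4,9] 'baddac' = ∅
  T[5,10] 'addaca' = ∅
  T[0,6] 'ddbdbad' = ∅
  T[1,7] 'dbdbadd' = ∅
  T[2,8] 'bdbadda' = ∅
  T[3,9] 'dbaddac' = ∅
  T[4,10] 'baddaca' = ∅
  T[0,7] 'ddbdbadd' = ∅
  T[1,8] 'dbdbadda' = ∅
  T[2,9] 'bdbaddac' = ∅
  T[3,10] 'dbaddaca' = ∅
  T[0,8] 'ddbdbadda' = ∅
  T[1,9] 'dbdbaddac' = ∅
  T[2,10] 'bdbaddaca' = ∅
  T[0,9] 'ddbdbaddac' = ∅
  T[1,10] 'dbdbaddaca' = ∅
  T[0,10] 'ddbdbaddaca' = ∅

S ∉ T[0,10] ⇒ NO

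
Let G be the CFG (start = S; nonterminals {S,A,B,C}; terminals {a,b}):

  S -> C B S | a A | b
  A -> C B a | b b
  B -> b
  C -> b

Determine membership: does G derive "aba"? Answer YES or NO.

Convert to CNF:
  S -> C X3 | T0 A | b
  A -> C X2 | T1 T1
  B -> b
  C -> b
  T0 -> a
  T1 -> b
  X2 -> B T0
  X3 -> B S

Fill CYK table bottom-up:
  [0..0]={T0}  "a"  orig:{}
  [1..1]={B,C,S,T1}  "b"  orig:{B,C,S}
  [2..2]={T0}  "a"  orig:{}
  [0..1]=∅  "ab"
  [1..2]={X2}  "ba"  orig:{}
  [0..2]=∅  "aba"

S ∉ T[0,2] ⇒ NO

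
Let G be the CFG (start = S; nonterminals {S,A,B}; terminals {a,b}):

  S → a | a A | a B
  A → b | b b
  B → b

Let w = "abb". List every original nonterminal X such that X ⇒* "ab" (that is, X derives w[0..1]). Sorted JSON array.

Convert to CNF:
  S -> T1 A | T1 B | a
  A -> T0 T0 | b
  B -> b
  T0 -> b
  T1 -> a

CYK table (by increasing span), restricted to cells inside w[0..1]:
  T[0,0] 'a' = {S,T1}  orig:{S}
  T[1,1] 'b' = {A,B,T0}  orig:{A,B}
  T[0,1] 'ab' = {S}

Original NTs in T[0,1] deriving "ab": ["S"]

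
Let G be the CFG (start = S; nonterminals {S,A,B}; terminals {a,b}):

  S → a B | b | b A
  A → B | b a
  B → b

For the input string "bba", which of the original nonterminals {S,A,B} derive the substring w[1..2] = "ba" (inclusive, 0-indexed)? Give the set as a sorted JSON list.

CNF form of G:
  S -> T0 A | T1 B | b
  A -> T0 T1 | b
  B -> b
  T0 -> b
  T1 -> a

CYK fill (cells [i..j] with 1 ≤ i ≤ j ≤ 2 only):
  [1..1]={A,B,S,T0}  "b"  orig:{A,B,S}
  [2..2]={T1}  "a"  orig:{}
  [1..2]={A}  "ba"

Original NTs in T[1,2] deriving "ba": ["A"]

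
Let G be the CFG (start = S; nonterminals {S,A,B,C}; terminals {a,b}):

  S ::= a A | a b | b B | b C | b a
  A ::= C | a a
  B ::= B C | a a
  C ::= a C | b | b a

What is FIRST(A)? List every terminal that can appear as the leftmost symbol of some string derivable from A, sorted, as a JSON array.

Compute FIRST by fixpoint:
iter 1:
  A via A→a a: +{a}
  B via B→a a: +{a}
  C via C→a C: +{a}
  C via C→b: +{b}
  S via S→a A: +{a}
  S via S→b B: +{b}
  S: {a,b}  A: {a}  B: {a}  C: {a,b}
iter 2:
  A via A→C: +{b}
  S: {a,b}  A: {a,b}  B: {a}  C: {a,b}
iter 3: — fixpoint
  S: {a,b}  A: {a,b}  B: {a}  C: {a,b}

FIRST(A) = ["a", "b"]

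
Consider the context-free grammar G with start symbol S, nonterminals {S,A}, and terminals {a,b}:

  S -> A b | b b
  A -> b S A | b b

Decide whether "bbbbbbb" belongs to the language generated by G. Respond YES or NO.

CNF form of G:
  S -> A T0 | T0 T0
  A -> T0 T0 | T0 X1
  T0 -> b
  X1 -> S A

CYK table (by increasing span):
  T[0,0] 'b' = {T0}  orig:{}
  T[1,1] 'b' = {T0}  orig:{}
  T[2,2] 'b' = {T0}  orig:{}
  T[3,3] 'b' = {T0}  orig:{}
  T[4,4] 'b' = {T0}  orig:{}
  T[5,5] 'b' = {T0}  orig:{}
  T[6,6] 'b' = {T0}  orig:{}
  T[0,1] 'bb' = {A,S}
  T[1,2] 'bb' = {A,S}
  T[2,3] 'bb' = {A,S}
  T[3,4] 'bb' = {A,S}
  T[4,5] 'bb' = {A,S}
  T[5,6] 'bb' = {A,S}
  T[0,2] 'bbb' = {S}
  T[1,3] 'bbb' = {S}
  T[2,4] 'bbb' = {S}
  T[3,5] 'bbb' = {S}
  T[4,6] 'bbb' = {S}
  T[0,3] 'bbbb' = {X1}  orig:{}
  T[1,4] 'bbbb' = {X1}  orig:{}
  T[2,5] 'bbbb' = {X1}  orig:{}
  T[3,6] 'bbbb' = {X1}  orig:{}
  T[0,4] 'bbbbb' = {A,X1}  orig:{A}
  T[1,5] 'bbbbb' = {A,X1}  orig:{A}
  T[2,6] 'bbbbb' = {A,X1}  orig:{A}
  T[0,5] 'bbbbbb' = {A,S}
  T[1,6] 'bbbbbb' = {A,S}
  T[0,6] 'bbbbbbb' = {S,X1}  orig:{S}

S ∈ T[0,6] ⇒ YES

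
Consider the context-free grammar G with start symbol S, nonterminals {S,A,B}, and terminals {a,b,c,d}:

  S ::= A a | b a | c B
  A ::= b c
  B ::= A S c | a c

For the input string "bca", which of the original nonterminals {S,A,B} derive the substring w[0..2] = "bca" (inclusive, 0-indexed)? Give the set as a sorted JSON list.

Convert to CNF:
  S -> A T2 | T0 T2 | T1 B
  A -> T0 T1
  B -> A X3 | T2 T1
  T0 -> b
  T1 -> c
  T2 -> a
  X3 -> S T1

CYK table (by increasing span) (cells [i..j] with 0 ≤ i ≤ j ≤ 2 only):
  T[0,0] 'b' = {T0}  orig:{}
  T[1,1] 'c' = {T1}  orig:{}
  T[2,2] 'a' = {T2}  orig:{}
  T[0,1] 'bc' = {A}
  T[1,2] 'ca' = ∅
  T[0,2] 'bca' = {S}

Original NTs in T[0,2] deriving "bca": ["S"]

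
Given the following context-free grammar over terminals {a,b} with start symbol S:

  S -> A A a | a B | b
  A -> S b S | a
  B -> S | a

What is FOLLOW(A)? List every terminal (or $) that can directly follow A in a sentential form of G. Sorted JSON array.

FIRST sets, iterate to fixpoint:
round 1:
  A via A→a: +{a}
  B via B→a: +{a}
  S via S→A A a: +{a}
  S via S→b: +{b}
  S: {a,b}  A: {a}  B: {a}
round 2:
  A via A→S b S: +{b}
  B via B→S: +{b}
  S: {a,b}  A: {a,b}  B: {a,b}
round 3: (no change)
  S: {a,b}  A: {a,b}  B: {a,b}

FOLLOW sets:
initialize: $ ∈ FOLLOW(S)
round 1:
  A→S b S: FOLLOW(S) ⊇ FIRST(b) = {b}; new: +{b}
  S→A A a: FOLLOW(A) ⊇ FIRST(A) = {a,b}; new: +{a,b}
  S→a B: FOLLOW(B) ⊇ FOLLOW(S) ⊇ {$,b}; new: +{$,b}
  S: {$,b}  A: {a,b}  B: {$,b}
round 2:
  A→S b S: FOLLOW(S) ⊇ FOLLOW(A) ⊇ {a,b}; new: +{a}
  S→a B: FOLLOW(B) ⊇ FOLLOW(S) ⊇ {$,a,b}; new: +{a}
  S: {$,a,b}  A: {a,b}  B: {$,a,b}
round 3: (no change)
  S: {$,a,b}  A: {a,b}  B: {$,a,b}

FOLLOW(A) = ["a", "b"]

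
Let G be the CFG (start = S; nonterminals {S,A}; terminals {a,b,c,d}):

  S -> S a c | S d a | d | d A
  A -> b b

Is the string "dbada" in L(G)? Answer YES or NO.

Convert to CNF:
  S -> S X4 | S X5 | T3 A | d
  A -> T0 T0
  T0 -> b
  T1 -> a
  T2 -> c
  T3 -> d
  X4 -> T1 T2
  X5 -> T3 T1

Fill CYK table bottom-up:
  [0..0]={S,T3}  "d"  orig:{S}
  [1..1]={T0}  "b"  orig:{}
  [2..2]={T1}  "a"  orig:{}
  [3..3]={S,T3}  "d"  orig:{S}
  [4..4]={T1}  "a"  orig:{}
  [0..1]=∅  "db"
  [1..2]=∅  "ba"
  [2..3]=∅  "ad"
  [3..4]={X5}  "da"  orig:{}
  [0..2]=∅  "dba"
  [1..3]=∅  "bad"
  [2..4]=∅  "ada"
  [0..3]=∅  "dbad"
  [1..4]=∅  "bada"
  [0..4]=∅  "dbada"

S ∉ T[0,4] ⇒ NO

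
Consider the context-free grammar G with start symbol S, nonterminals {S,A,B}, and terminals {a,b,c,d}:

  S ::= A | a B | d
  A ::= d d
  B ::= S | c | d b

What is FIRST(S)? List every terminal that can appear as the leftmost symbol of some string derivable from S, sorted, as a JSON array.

FIRST iteration:
[1]
  A via A→d d: +{d}
  B via B→c: +{c}
  B via B→d b: +{d}
  S via S→A: +{d}
  S via S→a B: +{a}
  S: {a,d}  A: {d}  B: {c,d}
[2]
  B via B→S: +{a}
  S: {a,d}  A: {d}  B: {a,c,d}
[3] done
  S: {a,d}  A: {d}  B: {a,c,d}

FIRST(S) = ["a", "d"]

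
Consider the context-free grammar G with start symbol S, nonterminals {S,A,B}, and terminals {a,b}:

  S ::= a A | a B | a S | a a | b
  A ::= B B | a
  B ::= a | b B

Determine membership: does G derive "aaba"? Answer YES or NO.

CNF form of G:
  S -> T1 A | T1 B | T1 S | T1 T1 | b
  A -> B B | a
  B -> T0 B | a
  T0 -> b
  T1 -> a

CYK table (by increasing span):
  T[0,0] 'a' = {A,B,T1}  orig:{A,B}
  T[1,1] 'a' = {A,B,T1}  orig:{A,B}
  T[2,2] 'b' = {S,T0}  orig:{S}
  T[3,3] 'a' = {A,B,T1}  orig:{A,B}
  T[0,1] 'aa' = {A,S}
  T[1,2] 'ab' = {S}
  T[2,3] 'ba' = {B}
  T[0,2] 'aab' = {S}
  T[1,3] 'aba' = {A,S}
  T[0,3] 'aaba' = {S}

S ∈ T[0,3] ⇒ YES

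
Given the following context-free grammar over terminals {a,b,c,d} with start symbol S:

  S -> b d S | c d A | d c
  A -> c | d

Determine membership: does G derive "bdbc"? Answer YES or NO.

CNF form of G:
  S -> T0 X3 | T1 T2 | T2 X4
  A -> c | d
  T0 -> b
  T1 -> d
  T2 -> c
  X3 -> T1 S
  X4 -> T1 A

Fill CYK table bottom-up:
  T[0,0] 'b' = {T0}  orig:{}
  T[1,1] 'd' = {A,T1}  orig:{A}
  T[2,2] 'b' = {T0}  orig:{}
  T[3,3] 'c' = {A,T2}  orig:{A}
  T[0,1] 'bd' = ∅
  T[1,2] 'db' = ∅
  T[2,3] 'bc' = ∅
  T[0,2] 'bdb' = ∅
  T[1,3] 'dbc' = ∅
  T[0,3] 'bdbc' = ∅

S ∉ T[0,3] ⇒ NO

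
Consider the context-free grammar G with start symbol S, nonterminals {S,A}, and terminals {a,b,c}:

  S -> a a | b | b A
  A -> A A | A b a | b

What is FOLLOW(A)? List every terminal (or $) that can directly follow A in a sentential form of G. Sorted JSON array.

Compute FIRST by fixpoint:
round 1:
  A via A→b: +{b}
  S via S→a a: +{a}
  S via S→b: +{b}
  S: {a,b}  A: {b}
round 2: done
  S: {a,b}  A: {b}

FOLLOW sets:
seed FOLLOW(S) with $
iter 1:
  A→A A: FOLLOW(A) ⊇ FIRST(A) = {b}; new: +{b}
  S→b A: FOLLOW(A) ⊇ FOLLOW(S) ⊇ {$}; new: +{$}
  FOLLOW(S)={$}  FOLLOW(A)={$,b}
iter 2: (no change)
  FOLLOW(S)={$}  FOLLOW(A)={$,b}

FOLLOW(A) = ["$", "b"]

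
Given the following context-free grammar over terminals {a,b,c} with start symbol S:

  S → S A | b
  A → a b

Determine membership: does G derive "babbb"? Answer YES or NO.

Convert to CNF:
  S -> S A | b
  A -> T0 T1
  T0 -> a
  T1 -> b

CYK fill:
  cell(0,0) b: {S,T1}  orig:{S}
  cell(1,1) a: {T0}  orig:{}
  cell(2,2) b: {S,T1}  orig:{S}
  cell(3,3) b: {S,T1}  orig:{S}
  cell(4,4) b: {S,T1}  orig:{S}
  cell(0,1) ba: ∅
  cell(1,2) ab: {A}
  cell(2,3) bb: ∅
  cell(3,4) bb: ∅
  cell(0,2) bab: {S}
  cell(1,3) abb: ∅
  cell(2,4) bbb: ∅
  cell(0,3) babb: ∅
  cell(1,4) abbb: ∅
  cell(0,4) babbb: ∅

S ∉ T[0,4] ⇒ NO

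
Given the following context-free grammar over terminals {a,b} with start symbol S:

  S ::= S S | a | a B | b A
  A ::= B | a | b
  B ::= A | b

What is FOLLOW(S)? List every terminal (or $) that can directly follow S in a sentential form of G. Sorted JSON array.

Compute FIRST by fixpoint:
[1]
  A via A→a: +{a}
  A via A→b: +{b}
  B via B→A: +{a,b}
  S via S→a: +{a}
  S via S→b A: +{b}
  FIRST(S)={a,b}  FIRST(A)={a,b}  FIRST(B)={a,b}
[2] (no change)
  FIRST(S)={a,b}  FIRST(A)={a,b}  FIRST(B)={a,b}

Compute FOLLOW by fixpoint:
initialize: $ ∈ FOLLOW(S)
iter 1:
  S→S S: FOLLOW(S) ⊇ FIRST(S) = {a,b}; new: +{a,b}
  S→a B: FOLLOW(B) ⊇ FOLLOW(S) ⊇ {$,a,b}; new: +{$,a,b}
  S→b A: FOLLOW(A) ⊇ FOLLOW(S) ⊇ {$,a,b}; new: +{$,a,b}
  FOLLOW[S]={$,a,b}  FOLLOW[A]={$,a,b}  FOLLOW[B]={$,a,b}
iter 2: (stable)
  FOLLOW[S]={$,a,b}  FOLLOW[A]={$,a,b}  FOLLOW[B]={$,a,b}

FOLLOW(S) = ["$", "a", "b"]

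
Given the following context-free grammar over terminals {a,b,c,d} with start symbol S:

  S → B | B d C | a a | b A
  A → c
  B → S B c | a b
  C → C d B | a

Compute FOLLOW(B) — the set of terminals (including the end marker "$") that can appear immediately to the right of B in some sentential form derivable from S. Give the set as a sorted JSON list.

Compute FIRST by fixpoint:
pass 1:
  A via A→c: +{c}
  B via B→a b: +{a}
  C via C→a: +{a}
  S via S→B: +{a}
  S via S→b A: +{b}
  S: {a,b}  A: {c}  B: {a}  C: {a}
pass 2:
  B via B→S B c: +{b}
  S: {a,b}  A: {c}  B: {a,b}  C: {a}
pass 3: done
  S: {a,b}  A: {c}  B: {a,b}  C: {a}

Compute FOLLOW by fixpoint:
FOLLOW(S) := {$}
iter 1:
  B→S B c: FOLLOW(S) ⊇ FIRST(B) = {a,b}; new: +{a,b}
  B→S B c: FOLLOW(B) ⊇ FIRST(c) = {c}; new: +{c}
  C→C d B: FOLLOW(C) ⊇ FIRST(d) = {d}; new: +{d}
  C→C d B: FOLLOW(B) ⊇ FOLLOW(C) ⊇ {d}; new: +{d}
  S→B: FOLLOW(B) ⊇ FOLLOW(S) ⊇ {$,a,b}; new: +{$,a,b}
  S→B d C: FOLLOW(C) ⊇ FOLLOW(S) ⊇ {$,a,b}; new: +{$,a,b}
  S→b A: FOLLOW(A) ⊇ FOLLOW(S) ⊇ {$,a,b}; new: +{$,a,b}
  S: {$,a,b}  A: {$,a,b}  B: {$,a,b,c,d}  C: {$,a,b,d}
iter 2: (stable)
  S: {$,a,b}  A: {$,a,b}  B: {$,a,b,c,d}  C: {$,a,b,d}

FOLLOW(B) = ["$", "a", "b", "c", "d"]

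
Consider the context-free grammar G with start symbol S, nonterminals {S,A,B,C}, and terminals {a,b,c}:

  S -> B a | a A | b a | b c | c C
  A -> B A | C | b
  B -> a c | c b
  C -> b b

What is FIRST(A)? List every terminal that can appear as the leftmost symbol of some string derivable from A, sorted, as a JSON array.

FIRST sets, iterate to fixpoint:
iter 1:
  A via A→b: +{b}
  B via B→a c: +{a}
  B via B→c b: +{c}
  C via C→b b: +{b}
  S via S→B a: +{a,c}
  S via S→b a: +{b}
  S: {a,b,c}  A: {b}  B: {a,c}  C: {b}
iter 2:
  A via A→B A: +{a,c}
  S: {a,b,c}  A: {a,b,c}  B: {a,c}  C: {b}
iter 3: (stable)
  S: {a,b,c}  A: {a,b,c}  B: {a,c}  C: {b}

FIRST(A) = ["a", "b", "c"]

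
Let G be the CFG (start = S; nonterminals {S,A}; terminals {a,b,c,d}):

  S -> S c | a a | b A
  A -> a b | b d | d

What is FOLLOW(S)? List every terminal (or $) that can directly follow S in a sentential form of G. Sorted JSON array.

Compute FIRST by fixpoint:
iter 1:
  A via A→a b: +{a}
  A via A→b d: +{b}
  A via A→d: +{d}
  S via S→a a: +{a}
  S via S→b A: +{b}
  S: {a,b}  A: {a,b,d}
iter 2: done
  S: {a,b}  A: {a,b,d}

Compute FOLLOW by fixpoint:
seed FOLLOW(S) with $
[1]
  S→S c: FOLLOW(S) ⊇ FIRST(c) = {c}; new: +{c}
  S→b A: FOLLOW(A) ⊇ FOLLOW(S) ⊇ {$,c}; new: +{$,c}
  FOLLOW[S]={$,c}  FOLLOW[A]={$,c}
[2] done
  FOLLOW[S]={$,c}  FOLLOW[A]={$,c}

FOLLOW(S) = ["$", "c"]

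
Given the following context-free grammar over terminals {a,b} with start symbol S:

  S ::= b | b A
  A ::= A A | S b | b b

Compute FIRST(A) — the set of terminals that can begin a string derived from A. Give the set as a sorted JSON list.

Compute FIRST by fixpoint:
round 1:
  A via A→b b: +{b}
  S via S→b: +{b}
  FIRST[S]={b}  FIRST[A]={b}
round 2: (no change)
  FIRST[S]={b}  FIRST[A]={b}

FIRST(A) = ["b"]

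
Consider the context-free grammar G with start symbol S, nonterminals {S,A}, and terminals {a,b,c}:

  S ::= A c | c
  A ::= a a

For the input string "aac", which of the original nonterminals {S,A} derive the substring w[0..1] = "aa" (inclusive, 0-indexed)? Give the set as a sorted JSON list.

Convert to CNF:
  S -> A T1 | c
  A -> T0 T0
  T0 -> a
  T1 -> c

Fill CYK table bottom-up, restricted to cells inside w[0..1]:
  T[0,0] 'a' = {T0}  orig:{}
  T[1,1] 'a' = {T0}  orig:{}
  T[0,1] 'aa' = {A}

Original NTs in T[0,1] deriving "aa": ["A"]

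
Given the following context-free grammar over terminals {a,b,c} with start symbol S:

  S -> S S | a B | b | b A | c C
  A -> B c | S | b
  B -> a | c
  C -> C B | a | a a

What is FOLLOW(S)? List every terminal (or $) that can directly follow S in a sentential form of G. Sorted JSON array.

FIRST sets, iterate to fixpoint:
[1]
  A via A→b: +{b}
  B via B→a: +{a}
  B via B→c: +{c}
  C via C→a: +{a}
  S via S→a B: +{a}
  S via S→b: +{b}
  S via S→c C: +{c}
  FIRST[S]={a,b,c}  FIRST[A]={b}  FIRST[B]={a,c}  FIRST[C]={a}
[2]
  A via A→B c: +{a,c}
  FIRST[S]={a,b,c}  FIRST[A]={a,b,c}  FIRST[B]={a,c}  FIRST[C]={a}
[3] (stable)
  FIRST[S]={a,b,c}  FIRST[A]={a,b,c}  FIRST[B]={a,c}  FIRST[C]={a}

FOLLOW sets:
initialize: $ ∈ FOLLOW(S)
pass 1:
  A→B c: FOLLOW(B) ⊇ FIRST(c) = {c}; new: +{c}
  C→C B: FOLLOW(C) ⊇ FIRST(B) = {a,c}; new: +{a,c}
  C→C B: FOLLOW(B) ⊇ FOLLOW(C) ⊇ {a,c}; new: +{a}
  S→S S: FOLLOW(S) ⊇ FIRST(S) = {a,b,c}; new: +{a,b,c}
  S→a B: FOLLOW(B) ⊇ FOLLOW(S) ⊇ {$,a,b,c}; new: +{$,b}
  S→b A: FOLLOW(A) ⊇ FOLLOW(S) ⊇ {$,a,b,c}; new: +{$,a,b,c}
  S→c C: FOLLOW(C) ⊇ FOLLOW(S) ⊇ {$,a,b,c}; new: +{$,b}
  FOLLOW[S]={$,a,b,c}  FOLLOW[A]={$,a,b,c}  FOLLOW[B]={$,a,b,c}  FOLLOW[C]={$,a,b,c}
pass 2: (no change)
  FOLLOW[S]={$,a,b,c}  FOLLOW[A]={$,a,b,c}  FOLLOW[B]={$,a,b,c}  FOLLOW[C]={$,a,b,c}

FOLLOW(S) = ["$", "a", "b", "c"]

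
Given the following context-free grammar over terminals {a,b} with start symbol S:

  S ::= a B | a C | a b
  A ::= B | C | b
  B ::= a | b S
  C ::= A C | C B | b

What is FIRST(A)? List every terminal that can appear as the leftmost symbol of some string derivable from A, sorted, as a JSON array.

FIRST iteration:
round 1:
  A via A→b: +{b}
  B via B→a: +{a}
  B via B→b S: +{b}
  C via C→A C: +{b}
  S via S→a B: +{a}
  FIRST[S]={a}  FIRST[A]={b}  FIRST[B]={a,b}  FIRST[C]={b}
round 2:
  A via A→B: +{a}
  C via C→A C: +{a}
  FIRST[S]={a}  FIRST[A]={a,b}  FIRST[B]={a,b}  FIRST[C]={a,b}
round 3: (stable)
  FIRST[S]={a}  FIRST[A]={a,b}  FIRST[B]={a,b}  FIRST[C]={a,b}

FIRST(A) = ["a", "b"]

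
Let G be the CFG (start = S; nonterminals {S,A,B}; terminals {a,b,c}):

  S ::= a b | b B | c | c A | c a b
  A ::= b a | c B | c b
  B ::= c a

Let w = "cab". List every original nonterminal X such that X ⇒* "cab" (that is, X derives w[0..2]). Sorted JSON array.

CNF form of G:
  S -> T0 B | T1 T0 | T2 A | T2 X3 | c
  A -> T0 T1 | T2 B | T2 T0
  B -> T2 T1
  T0 -> b
  T1 -> a
  T2 -> c
  X3 -> T1 T0

Fill CYK table bottom-up — only the sub-triangle for w[0..2]:
  cell(0,0) c: {S,T2}  orig:{S}
  cell(1,1) a: {T1}  orig:{}
  cell(2,2) b: {T0}  orig:{}
  cell(0,1) ca: {B}
  cell(1,2) ab: {S,X3}  orig:{S}
  cell(0,2) cab: {S}

Original NTs in T[0,2] deriving "cab": ["S"]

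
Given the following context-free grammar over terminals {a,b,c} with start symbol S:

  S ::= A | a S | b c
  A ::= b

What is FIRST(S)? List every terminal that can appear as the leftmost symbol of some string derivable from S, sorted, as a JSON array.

FIRST iteration:
[1]
  A via A→b: +{b}
  S via S→A: +{b}
  S via S→a S: +{a}
  FIRST(S)={a,b}  FIRST(A)={b}
[2] (stable)
  FIRST(S)={a,b}  FIRST(A)={b}

FIRST(S) = ["a", "b"]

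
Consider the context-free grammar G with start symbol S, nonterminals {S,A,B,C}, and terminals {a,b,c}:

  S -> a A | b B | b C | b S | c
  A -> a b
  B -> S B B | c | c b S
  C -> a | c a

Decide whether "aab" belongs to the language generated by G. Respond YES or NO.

CNF form of G:
  S -> T0 A | T1 B | T1 C | T1 S | c
  A -> T0 T1
  B -> S X3 | T2 X4 | c
  C -> T2 T0 | a
  T0 -> a
  T1 -> b
  T2 -> c
  X3 -> B B
  X4 -> T1 S

Fill CYK table bottom-up:
  T[0,0] 'a' = {C,T0}  orig:{C}
  T[1,1] 'a' = {C,T0}  orig:{C}
  T[2,2] 'b' = {T1}  orig:{}
  T[0,1] 'aa' = ∅
  T[1,2] 'ab' = {A}
  T[0,2] 'aab' = {S}

S ∈ T[0,2] ⇒ YES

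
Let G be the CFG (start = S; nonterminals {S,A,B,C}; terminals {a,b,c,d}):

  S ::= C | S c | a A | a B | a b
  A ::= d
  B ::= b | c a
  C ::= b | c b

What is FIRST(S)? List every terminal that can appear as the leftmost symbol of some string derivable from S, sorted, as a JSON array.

FIRST sets, iterate to fixpoint:
pass 1:
  A via A→d: +{d}
  B via B→b: +{b}
  B via B→c a: +{c}
  C via C→b: +{b}
  C via C→c b: +{c}
  S via S→C: +{b,c}
  S via S→a A: +{a}
  FIRST[S]={a,b,c}  FIRST[A]={d}  FIRST[B]={b,c}  FIRST[C]={b,c}
pass 2: (stable)
  FIRST[S]={a,b,c}  FIRST[A]={d}  FIRST[B]={b,c}  FIRST[C]={b,c}

FIRST(S) = ["a", "b", "c"]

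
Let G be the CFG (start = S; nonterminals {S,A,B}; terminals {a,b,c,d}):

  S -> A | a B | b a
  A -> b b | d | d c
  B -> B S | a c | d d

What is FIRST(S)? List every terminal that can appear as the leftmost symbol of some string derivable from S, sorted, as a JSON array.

FIRST iteration:
pass 1:
  A via A→b b: +{b}
  A via A→d: +{d}
  B via B→a c: +{a}
  B via B→d d: +{d}
  S via S→A: +{b,d}
  S via S→a B: +{a}
  FIRST[S]={a,b,d}  FIRST[A]={b,d}  FIRST[B]={a,d}
pass 2: (no change)
  FIRST[S]={a,b,d}  FIRST[A]={b,d}  FIRST[B]={a,d}

FIRST(S) = ["a", "b", "d"]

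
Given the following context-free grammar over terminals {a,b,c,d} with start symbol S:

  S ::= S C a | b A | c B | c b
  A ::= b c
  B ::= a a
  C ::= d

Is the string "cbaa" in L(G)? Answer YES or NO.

CNF form of G:
  S -> S X3 | T0 A | T1 B | T1 T0
  A -> T0 T1
  B -> T2 T2
  C -> d
  T0 -> b
  T1 -> c
  T2 -> a
  X3 -> C T2

CYK table (by increasing span):
  [0..0]={T1}  "c"  orig:{}
  [1..1]={T0}  "b"  orig:{}
  [2..2]={T2}  "a"  orig:{}
  [3..3]={T2}  "a"  orig:{}
  [0..1]={S}  "cb"
  [1..2]=∅  "ba"
  [2..3]={B}  "aa"
  [0..2]=∅  "cba"
  [1..3]=∅  "baa"
  [0..3]=∅  "cbaa"

S ∉ T[0,3] ⇒ NO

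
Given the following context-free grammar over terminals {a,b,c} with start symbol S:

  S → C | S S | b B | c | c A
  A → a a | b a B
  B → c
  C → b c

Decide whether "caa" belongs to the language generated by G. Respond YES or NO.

Convert to CNF:
  S -> S S | T1 B | T1 T2 | T2 A | c
  A -> T0 T0 | T1 X3
  B -> c
  C -> T1 T2
  T0 -> a
  T1 -> b
  T2 -> c
  X3 -> T0 B

Fill CYK table bottom-up:
  T[0,0] 'c' = {B,S,T2}  orig:{B,S}
  T[1,1] 'a' = {T0}  orig:{}
  T[2,2] 'a' = {T0}  orig:{}
  T[0,1] 'ca' = ∅
  T[1,2] 'aa' = {A}
  T[0,2] 'caa' = {S}

S ∈ T[0,2] ⇒ YES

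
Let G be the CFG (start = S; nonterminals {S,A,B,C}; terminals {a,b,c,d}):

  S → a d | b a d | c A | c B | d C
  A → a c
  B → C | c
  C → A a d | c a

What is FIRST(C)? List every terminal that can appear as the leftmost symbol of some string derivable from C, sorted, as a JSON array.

FIRST iteration:
pass 1:
  A via A→a c: +{a}
  B via B→c: +{c}
  C via C→A a d: +{a}
  C via C→c a: +{c}
  S via S→a d: +{a}
  S via S→b a d: +{b}
  S via S→c A: +{c}
  S via S→d C: +{d}
  FIRST(S)={a,b,c,d}  FIRST(A)={a}  FIRST(B)={c}  FIRST(C)={a,c}
pass 2:
  B via B→C: +{a}
  FIRST(S)={a,b,c,d}  FIRST(A)={a}  FIRST(B)={a,c}  FIRST(C)={a,c}
pass 3: (no change)
  FIRST(S)={a,b,c,d}  FIRST(A)={a}  FIRST(B)={a,c}  FIRST(C)={a,c}

FIRST(C) = ["a", "c"]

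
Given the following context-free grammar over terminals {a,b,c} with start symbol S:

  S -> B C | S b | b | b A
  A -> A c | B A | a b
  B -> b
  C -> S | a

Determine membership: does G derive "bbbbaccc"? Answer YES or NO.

Convert to CNF:
  S -> B C | S T2 | T2 A | b
  A -> A T0 | B A | T1 T2
  B -> b
  C -> B C | S T2 | T2 A | a | b
  T0 -> c
  T1 -> a
  T2 -> b

CYK fill:
  [0..0]={B,C,S,T2}  "b"  orig:{B,C,S}
  [1..1]={B,C,S,T2}  "b"  orig:{B,C,S}
  [2..2]={B,C,S,T2}  "b"  orig:{B,C,S}
  [3..3]={B,C,S,T2}  "b"  orig:{B,C,S}
  [4..4]={C,T1}  "a"  orig:{C}
  [5..5]={T0}  "c"  orig:{}
  [6..6]={T0}  "c"  orig:{}
  [7..7]={T0}  "c"  orig:{}
  [0..1]={C,S}  "bb"
  [1..2]={C,S}  "bb"
  [2..3]={C,S}  "bb"
  [3..4]={C,S}  "ba"
  [4..5]=∅  "ac"
  [5..6]=∅  "cc"
  [6..7]=∅  "cc"
  [0..2]={C,S}  "bbb"
  [1..3]={C,S}  "bbb"
  [2..4]={C,S}  "bba"
  [3..5]=∅  "bac"
  [4..6]=∅  "acc"
  [5..7]=∅  "ccc"
  [0..3]={C,S}  "bbbb"
  [1..4]={C,S}  "bbba"
  [2..5]=∅  "bbac"
  [3..6]=∅  "bacc"
  [4..7]=∅  "accc"
  [0..4]={C,S}  "bbbba"
  [1..5]=∅  "bbbac"
  [2..6]=∅  "bbacc"
  [3..7]=∅  "baccc"
  [0..5]=∅  "bbbbac"
  [1..6]=∅  "bbbacc"
  [2..7]=∅  "bbaccc"
  [0..6]=∅  "bbbbacc"
  [1..7]=∅  "bbbaccc"
  [0..7]=∅  "bbbbaccc"

S ∉ T[0,7] ⇒ NO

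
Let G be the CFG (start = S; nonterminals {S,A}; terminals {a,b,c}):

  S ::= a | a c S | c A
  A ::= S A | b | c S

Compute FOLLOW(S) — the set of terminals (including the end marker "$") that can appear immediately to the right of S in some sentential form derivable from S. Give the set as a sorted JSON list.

FIRST sets, iterate to fixpoint:
iter 1:
  A via A→b: +{b}
  A via A→c S: +{c}
  S via S→a: +{a}
  S via S→c A: +{c}
  FIRST[S]={a,c}  FIRST[A]={b,c}
iter 2:
  A via A→S A: +{a}
  FIRST[S]={a,c}  FIRST[A]={a,b,c}
iter 3: done
  FIRST[S]={a,c}  FIRST[A]={a,b,c}

Compute FOLLOW by fixpoint:
initialize: $ ∈ FOLLOW(S)
pass 1:
  A→S A: FOLLOW(S) ⊇ FIRST(A) = {a,b,c}; new: +{a,b,c}
  S→c A: FOLLOW(A) ⊇ FOLLOW(S) ⊇ {$,a,b,c}; new: +{$,a,b,c}
  FOLLOW[S]={$,a,b,c}  FOLLOW[A]={$,a,b,c}
pass 2: — fixpoint
  FOLLOW[S]={$,a,b,c}  FOLLOW[A]={$,a,b,c}

FOLLOW(S) = ["$", "a", "b", "c"]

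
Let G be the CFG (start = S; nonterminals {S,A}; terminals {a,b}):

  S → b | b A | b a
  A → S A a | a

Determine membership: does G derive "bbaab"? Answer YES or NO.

Convert to CNF:
  S -> T1 A | T1 T0 | b
  A -> S X2 | a
  T0 -> a
  T1 -> b
  X2 -> A T0

CYK fill:
  [0..0]={S,T1}  "b"  orig:{S}
  [1..1]={S,T1}  "b"  orig:{S}
  [2..2]={A,T0}  "a"  orig:{A}
  [3..3]={A,T0}  "a"  orig:{A}
  [4..4]={S,T1}  "b"  orig:{S}
  [0..1]=∅  "bb"
  [1..2]={S}  "ba"
  [2..3]={X2}  "aa"  orig:{}
  [3..4]=∅  "ab"
  [0..2]=∅  "bba"
  [1..3]={A}  "baa"
  [2..4]=∅  "aab"
  [0..3]={S}  "bbaa"
  [1..4]=∅  "baab"
  [0..4]=∅  "bbaab"

S ∉ T[0,4] ⇒ NO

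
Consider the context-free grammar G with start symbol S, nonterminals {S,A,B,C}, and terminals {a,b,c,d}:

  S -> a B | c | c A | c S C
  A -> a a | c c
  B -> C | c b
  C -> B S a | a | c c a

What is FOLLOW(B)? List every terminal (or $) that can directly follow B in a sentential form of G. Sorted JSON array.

FIRST sets, iterate to fixpoint:
iter 1:
  A via A→a a: +{a}
  A via A→c c: +{c}
  B via B→c b: +{c}
  C via C→B S a: +{c}
  C via C→a: +{a}
  S via S→a B: +{a}
  S via S→c: +{c}
  FIRST(S)={a,c}  FIRST(A)={a,c}  FIRST(B)={c}  FIRST(C)={a,c}
iter 2:
  B via B→C: +{a}
  FIRST(S)={a,c}  FIRST(A)={a,c}  FIRST(B)={a,c}  FIRST(C)={a,c}
iter 3: — fixpoint
  FIRST(S)={a,c}  FIRST(A)={a,c}  FIRST(B)={a,c}  FIRST(C)={a,c}

Compute FOLLOW by fixpoint:
seed FOLLOW(S) with $
iter 1:
  C→B S a: FOLLOW(B) ⊇ FIRST(S) = {a,c}; new: +{a,c}
  C→B S a: FOLLOW(S) ⊇ FIRST(a) = {a}; new: +{a}
  S→a B: FOLLOW(B) ⊇ FOLLOW(S) ⊇ {$,a}; new: +{$}
  S→c A: FOLLOW(A) ⊇ FOLLOW(S) ⊇ {$,a}; new: +{$,a}
  S→c S C: FOLLOW(S) ⊇ FIRST(C) = {a,c}; new: +{c}
  S→c S C: FOLLOW(C) ⊇ FOLLOW(S) ⊇ {$,a,c}; new: +{$,a,c}
  FOLLOW[S]={$,a,c}  FOLLOW[A]={$,a}  FOLLOW[B]={$,a,c}  FOLLOW[C]={$,a,c}
iter 2:
  S→c A: FOLLOW(A) ⊇ FOLLOW(S) ⊇ {$,a,c}; new: +{c}
  FOLLOW[S]={$,a,c}  FOLLOW[A]={$,a,c}  FOLLOW[B]={$,a,c}  FOLLOW[C]={$,a,c}
iter 3: (no change)
  FOLLOW[S]={$,a,c}  FOLLOW[A]={$,a,c}  FOLLOW[B]={$,a,c}  FOLLOW[C]={$,a,c}

FOLLOW(B) = ["$", "a", "c"]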